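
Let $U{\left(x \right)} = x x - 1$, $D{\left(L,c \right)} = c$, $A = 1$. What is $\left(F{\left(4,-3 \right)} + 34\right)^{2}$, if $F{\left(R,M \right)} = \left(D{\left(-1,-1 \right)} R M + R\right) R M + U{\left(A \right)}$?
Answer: $24964$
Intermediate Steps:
$U{\left(x \right)} = -1 + x^{2}$ ($U{\left(x \right)} = x^{2} - 1 = -1 + x^{2}$)
$F{\left(R,M \right)} = M R \left(R - M R\right)$ ($F{\left(R,M \right)} = \left(- R M + R\right) R M - \left(1 - 1^{2}\right) = \left(- M R + R\right) R M + \left(-1 + 1\right) = \left(R - M R\right) R M + 0 = R \left(R - M R\right) M + 0 = M R \left(R - M R\right) + 0 = M R \left(R - M R\right)$)
$\left(F{\left(4,-3 \right)} + 34\right)^{2} = \left(- 3 \cdot 4^{2} \left(1 - -3\right) + 34\right)^{2} = \left(\left(-3\right) 16 \left(1 + 3\right) + 34\right)^{2} = \left(\left(-3\right) 16 \cdot 4 + 34\right)^{2} = \left(-192 + 34\right)^{2} = \left(-158\right)^{2} = 24964$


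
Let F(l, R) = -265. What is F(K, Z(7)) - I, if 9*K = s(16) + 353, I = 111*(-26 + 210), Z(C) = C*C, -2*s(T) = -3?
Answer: -20689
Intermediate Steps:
s(T) = 3/2 (s(T) = -1/2*(-3) = 3/2)
Z(C) = C**2
I = 20424 (I = 111*184 = 20424)
K = 709/18 (K = (3/2 + 353)/9 = (1/9)*(709/2) = 709/18 ≈ 39.389)
F(K, Z(7)) - I = -265 - 1*20424 = -265 - 20424 = -20689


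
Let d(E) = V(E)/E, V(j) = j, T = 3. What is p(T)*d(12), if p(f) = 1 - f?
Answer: -2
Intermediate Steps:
d(E) = 1 (d(E) = E/E = 1)
p(T)*d(12) = (1 - 1*3)*1 = (1 - 3)*1 = -2*1 = -2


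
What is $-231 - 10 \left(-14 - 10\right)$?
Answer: $9$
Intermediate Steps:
$-231 - 10 \left(-14 - 10\right) = -231 - -240 = -231 + 240 = 9$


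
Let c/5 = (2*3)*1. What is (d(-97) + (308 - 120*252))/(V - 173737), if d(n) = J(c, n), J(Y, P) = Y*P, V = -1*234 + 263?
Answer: 16421/86854 ≈ 0.18906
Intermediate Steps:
c = 30 (c = 5*((2*3)*1) = 5*(6*1) = 5*6 = 30)
V = 29 (V = -234 + 263 = 29)
J(Y, P) = P*Y
d(n) = 30*n (d(n) = n*30 = 30*n)
(d(-97) + (308 - 120*252))/(V - 173737) = (30*(-97) + (308 - 120*252))/(29 - 173737) = (-2910 + (308 - 30240))/(-173708) = (-2910 - 29932)*(-1/173708) = -32842*(-1/173708) = 16421/86854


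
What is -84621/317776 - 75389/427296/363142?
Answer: -820661900095421/3081813972399552 ≈ -0.26629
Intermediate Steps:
-84621/317776 - 75389/427296/363142 = -84621*1/317776 - 75389*1/427296*(1/363142) = -84621/317776 - 75389/427296*1/363142 = -84621/317776 - 75389/155169124032 = -820661900095421/3081813972399552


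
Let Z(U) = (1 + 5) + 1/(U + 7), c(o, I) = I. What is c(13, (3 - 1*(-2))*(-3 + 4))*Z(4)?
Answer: 335/11 ≈ 30.455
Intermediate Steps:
Z(U) = 6 + 1/(7 + U)
c(13, (3 - 1*(-2))*(-3 + 4))*Z(4) = ((3 - 1*(-2))*(-3 + 4))*((43 + 6*4)/(7 + 4)) = ((3 + 2)*1)*((43 + 24)/11) = (5*1)*((1/11)*67) = 5*(67/11) = 335/11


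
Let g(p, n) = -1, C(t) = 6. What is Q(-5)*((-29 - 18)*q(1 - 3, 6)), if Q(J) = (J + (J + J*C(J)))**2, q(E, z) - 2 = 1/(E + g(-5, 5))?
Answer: -376000/3 ≈ -1.2533e+5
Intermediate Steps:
q(E, z) = 2 + 1/(-1 + E) (q(E, z) = 2 + 1/(E - 1) = 2 + 1/(-1 + E))
Q(J) = 64*J**2 (Q(J) = (J + (J + J*6))**2 = (J + (J + 6*J))**2 = (J + 7*J)**2 = (8*J)**2 = 64*J**2)
Q(-5)*((-29 - 18)*q(1 - 3, 6)) = (64*(-5)**2)*((-29 - 18)*((-1 + 2*(1 - 3))/(-1 + (1 - 3)))) = (64*25)*(-47*(-1 + 2*(-2))/(-1 - 2)) = 1600*(-47*(-1 - 4)/(-3)) = 1600*(-(-47)*(-5)/3) = 1600*(-47*5/3) = 1600*(-235/3) = -376000/3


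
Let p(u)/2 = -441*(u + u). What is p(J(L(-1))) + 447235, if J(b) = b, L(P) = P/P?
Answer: 445471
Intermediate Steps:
L(P) = 1
p(u) = -1764*u (p(u) = 2*(-441*(u + u)) = 2*(-882*u) = -1764*u)
p(J(L(-1))) + 447235 = -1764*1 + 447235 = -1764 + 447235 = 445471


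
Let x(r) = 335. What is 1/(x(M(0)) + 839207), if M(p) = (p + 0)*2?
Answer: 1/839542 ≈ 1.1911e-6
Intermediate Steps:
M(p) = 2*p (M(p) = p*2 = 2*p)
1/(x(M(0)) + 839207) = 1/(335 + 839207) = 1/839542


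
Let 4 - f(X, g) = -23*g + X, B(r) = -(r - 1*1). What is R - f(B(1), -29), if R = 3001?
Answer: 3664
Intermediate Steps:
B(r) = 1 - r (B(r) = -(r - 1) = -(-1 + r) = 1 - r)
f(X, g) = 4 - X + 23*g (f(X, g) = 4 - (-23*g + X) = 4 - (X - 23*g) = 4 + (-X + 23*g) = 4 - X + 23*g)
R - f(B(1), -29) = 3001 - (4 - (1 - 1*1) + 23*(-29)) = 3001 - (4 - (1 - 1) - 667) = 3001 - (4 - 1*0 - 667) = 3001 - (4 + 0 - 667) = 3001 - 1*(-663) = 3001 + 663 = 3664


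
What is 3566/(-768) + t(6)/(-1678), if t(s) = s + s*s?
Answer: -1504001/322176 ≈ -4.6683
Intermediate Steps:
t(s) = s + s²
3566/(-768) + t(6)/(-1678) = 3566/(-768) + (6*(1 + 6))/(-1678) = 3566*(-1/768) + (6*7)*(-1/1678) = -1783/384 + 42*(-1/1678) = -1783/384 - 21/839 = -1504001/322176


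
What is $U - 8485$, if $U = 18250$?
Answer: $9765$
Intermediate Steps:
$U - 8485 = 18250 - 8485 = 9765$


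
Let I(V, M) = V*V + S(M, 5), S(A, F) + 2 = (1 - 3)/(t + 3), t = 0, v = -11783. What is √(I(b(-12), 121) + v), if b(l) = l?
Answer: 5*I*√4191/3 ≈ 107.9*I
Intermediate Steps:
S(A, F) = -8/3 (S(A, F) = -2 + (1 - 3)/(0 + 3) = -2 - 2/3 = -2 - 2*⅓ = -2 - ⅔ = -8/3)
I(V, M) = -8/3 + V² (I(V, M) = V*V - 8/3 = V² - 8/3 = -8/3 + V²)
√(I(b(-12), 121) + v) = √((-8/3 + (-12)²) - 11783) = √((-8/3 + 144) - 11783) = √(424/3 - 11783) = √(-34925/3) = 5*I*√4191/3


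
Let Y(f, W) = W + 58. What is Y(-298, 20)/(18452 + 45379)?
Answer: 26/21277 ≈ 0.0012220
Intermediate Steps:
Y(f, W) = 58 + W
Y(-298, 20)/(18452 + 45379) = (58 + 20)/(18452 + 45379) = 78/63831 = 78*(1/63831) = 26/21277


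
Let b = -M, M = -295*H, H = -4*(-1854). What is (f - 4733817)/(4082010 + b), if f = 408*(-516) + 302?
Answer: -4944043/6269730 ≈ -0.78856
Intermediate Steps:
H = 7416
M = -2187720 (M = -295*7416 = -2187720)
f = -210226 (f = -210528 + 302 = -210226)
b = 2187720 (b = -1*(-2187720) = 2187720)
(f - 4733817)/(4082010 + b) = (-210226 - 4733817)/(4082010 + 2187720) = -4944043/6269730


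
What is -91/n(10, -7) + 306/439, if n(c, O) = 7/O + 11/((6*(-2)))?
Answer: 486426/10097 ≈ 48.175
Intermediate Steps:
n(c, O) = -11/12 + 7/O (n(c, O) = 7/O + 11/(-12) = 7/O + 11*(-1/12) = 7/O - 11/12 = -11/12 + 7/O)
-91/n(10, -7) + 306/439 = -91/(-11/12 + 7/(-7)) + 306/439 = -91/(-11/12 + 7*(-⅐)) + 306*(1/439) = -91/(-11/12 - 1) + 306/439 = -91/(-23/12) + 306/439 = -91*(-12/23) + 306/439 = 1092/23 + 306/439 = 486426/10097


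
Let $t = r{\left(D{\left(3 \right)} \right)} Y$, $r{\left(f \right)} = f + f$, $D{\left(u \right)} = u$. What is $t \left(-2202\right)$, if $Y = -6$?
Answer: $79272$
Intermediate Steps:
$r{\left(f \right)} = 2 f$
$t = -36$ ($t = 2 \cdot 3 \left(-6\right) = 6 \left(-6\right) = -36$)
$t \left(-2202\right) = \left(-36\right) \left(-2202\right) = 79272$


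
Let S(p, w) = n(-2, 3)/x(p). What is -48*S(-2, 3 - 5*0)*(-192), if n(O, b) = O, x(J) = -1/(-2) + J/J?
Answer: -12288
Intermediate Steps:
x(J) = 3/2 (x(J) = -1*(-1/2) + 1 = 1/2 + 1 = 3/2)
S(p, w) = -4/3 (S(p, w) = -2/3/2 = -2*2/3 = -4/3)
-48*S(-2, 3 - 5*0)*(-192) = -48*(-4/3)*(-192) = 64*(-192) = -12288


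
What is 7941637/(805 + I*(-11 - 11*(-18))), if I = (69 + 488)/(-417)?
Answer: 3311662629/231526 ≈ 14304.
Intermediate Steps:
I = -557/417 (I = 557*(-1/417) = -557/417 ≈ -1.3357)
7941637/(805 + I*(-11 - 11*(-18))) = 7941637/(805 - 557*(-11 - 11*(-18))/417) = 7941637/(805 - 557*(-11 + 198)/417) = 7941637/(805 - 557/417*187) = 7941637/(805 - 104159/417) = 7941637/(231526/417) = 7941637*(417/231526) = 3311662629/231526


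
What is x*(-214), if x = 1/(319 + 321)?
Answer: -107/320 ≈ -0.33437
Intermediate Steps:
x = 1/640 ≈ 0.0015625
x*(-214) = (1/640)*(-214) = -107/320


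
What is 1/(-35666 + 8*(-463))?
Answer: -1/39370 ≈ -2.5400e-5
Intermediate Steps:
1/(-35666 + 8*(-463)) = 1/(-35666 - 3704) = 1/(-39370) = -1/39370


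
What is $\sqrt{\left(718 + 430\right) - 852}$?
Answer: $2 \sqrt{74} \approx 17.205$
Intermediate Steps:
$\sqrt{\left(718 + 430\right) - 852} = \sqrt{1148 - 852} = \sqrt{296} = 2 \sqrt{74}$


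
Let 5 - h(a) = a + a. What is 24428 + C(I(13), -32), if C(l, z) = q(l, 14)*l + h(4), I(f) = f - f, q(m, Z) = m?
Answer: 24425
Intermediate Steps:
h(a) = 5 - 2*a (h(a) = 5 - (a + a) = 5 - 2*a)
I(f) = 0
C(l, z) = -3 + l² (C(l, z) = l*l + (5 - 2*4) = l² + (5 - 8) = l² - 3 = -3 + l²)
24428 + C(I(13), -32) = 24428 + (-3 + 0²) = 24428 + (-3 + 0) = 24428 - 3 = 24425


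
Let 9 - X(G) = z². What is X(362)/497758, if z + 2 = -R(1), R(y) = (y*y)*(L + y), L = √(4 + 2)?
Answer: 9/497758 - (3 + √6)²/497758 ≈ -4.1580e-5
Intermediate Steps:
L = √6 ≈ 2.4495
R(y) = y²*(y + √6) (R(y) = (y*y)*(√6 + y) = y²*(y + √6))
z = -3 - √6 (z = -2 - 1²*(1 + √6) = -2 - (1 + √6) = -2 + (-1 - √6) = -3 - √6 ≈ -5.4495)
X(G) = 9 - (-3 - √6)²
X(362)/497758 = (9 - (3 + √6)²)/497758 = (9 - (3 + √6)²)*(1/497758) = 9/497758 - (3 + √6)²/497758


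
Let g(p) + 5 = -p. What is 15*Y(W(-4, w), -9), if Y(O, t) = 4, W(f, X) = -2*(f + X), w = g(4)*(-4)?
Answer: 60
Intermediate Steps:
g(p) = -5 - p
w = 36 (w = (-5 - 1*4)*(-4) = (-5 - 4)*(-4) = -9*(-4) = 36)
W(f, X) = -2*X - 2*f (W(f, X) = -2*(X + f) = -2*X - 2*f)
15*Y(W(-4, w), -9) = 15*4 = 60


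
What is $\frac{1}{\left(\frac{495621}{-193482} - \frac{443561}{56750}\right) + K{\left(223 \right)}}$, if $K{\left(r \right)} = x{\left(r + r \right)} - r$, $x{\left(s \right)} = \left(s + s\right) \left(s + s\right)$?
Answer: $\frac{305002875}{242608626682843} \approx 1.2572 \cdot 10^{-6}$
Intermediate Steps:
$x{\left(s \right)} = 4 s^{2}$ ($x{\left(s \right)} = 2 s 2 s = 4 s^{2}$)
$K{\left(r \right)} = - r + 16 r^{2}$ ($K{\left(r \right)} = 4 \left(r + r\right)^{2} - r = 4 \left(2 r\right)^{2} - r = 4 \cdot 4 r^{2} - r = 16 r^{2} - r = - r + 16 r^{2}$)
$\frac{1}{\left(\frac{495621}{-193482} - \frac{443561}{56750}\right) + K{\left(223 \right)}} = \frac{1}{\left(\frac{495621}{-193482} - \frac{443561}{56750}\right) + 223 \left(-1 + 16 \cdot 223\right)} = \frac{1}{\left(495621 \left(- \frac{1}{193482}\right) - \frac{443561}{56750}\right) + 223 \left(-1 + 3568\right)} = \frac{1}{\left(- \frac{55069}{21498} - \frac{443561}{56750}\right) + 223 \cdot 3567} = \frac{1}{- \frac{3165210032}{305002875} + 795441} = \frac{1}{\frac{242608626682843}{305002875}} = \frac{305002875}{242608626682843}$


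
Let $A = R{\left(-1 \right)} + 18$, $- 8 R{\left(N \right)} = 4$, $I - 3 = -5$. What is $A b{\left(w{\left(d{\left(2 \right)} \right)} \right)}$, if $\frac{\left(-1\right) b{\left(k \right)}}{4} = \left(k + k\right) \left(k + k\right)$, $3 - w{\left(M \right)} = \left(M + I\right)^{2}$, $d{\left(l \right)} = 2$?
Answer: $-2520$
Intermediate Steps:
$I = -2$ ($I = 3 - 5 = -2$)
$R{\left(N \right)} = - \frac{1}{2}$ ($R{\left(N \right)} = \left(- \frac{1}{8}\right) 4 = - \frac{1}{2}$)
$w{\left(M \right)} = 3 - \left(-2 + M\right)^{2}$ ($w{\left(M \right)} = 3 - \left(M - 2\right)^{2} = 3 - \left(-2 + M\right)^{2}$)
$b{\left(k \right)} = - 16 k^{2}$ ($b{\left(k \right)} = - 4 \left(k + k\right) \left(k + k\right) = - 4 \cdot 2 k 2 k = - 4 \cdot 4 k^{2} = - 16 k^{2}$)
$A = \frac{35}{2}$ ($A = - \frac{1}{2} + 18 = \frac{35}{2} \approx 17.5$)
$A b{\left(w{\left(d{\left(2 \right)} \right)} \right)} = \frac{35 \left(- 16 \left(3 - \left(-2 + 2\right)^{2}\right)^{2}\right)}{2} = \frac{35 \left(- 16 \left(3 - 0^{2}\right)^{2}\right)}{2} = \frac{35 \left(- 16 \left(3 - 0\right)^{2}\right)}{2} = \frac{35 \left(- 16 \left(3 + 0\right)^{2}\right)}{2} = \frac{35 \left(- 16 \cdot 3^{2}\right)}{2} = \frac{35 \left(\left(-16\right) 9\right)}{2} = \frac{35}{2} \left(-144\right) = -2520$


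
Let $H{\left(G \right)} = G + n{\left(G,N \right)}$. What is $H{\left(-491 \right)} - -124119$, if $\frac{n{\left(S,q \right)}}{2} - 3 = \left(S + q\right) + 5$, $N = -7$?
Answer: $122648$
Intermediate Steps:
$n{\left(S,q \right)} = 16 + 2 S + 2 q$ ($n{\left(S,q \right)} = 6 + 2 \left(\left(S + q\right) + 5\right) = 6 + 2 \left(5 + S + q\right) = 6 + \left(10 + 2 S + 2 q\right) = 16 + 2 S + 2 q$)
$H{\left(G \right)} = 2 + 3 G$ ($H{\left(G \right)} = G + \left(16 + 2 G + 2 \left(-7\right)\right) = G + \left(16 + 2 G - 14\right) = G + \left(2 + 2 G\right) = 2 + 3 G$)
$H{\left(-491 \right)} - -124119 = \left(2 + 3 \left(-491\right)\right) - -124119 = \left(2 - 1473\right) + 124119 = -1471 + 124119 = 122648$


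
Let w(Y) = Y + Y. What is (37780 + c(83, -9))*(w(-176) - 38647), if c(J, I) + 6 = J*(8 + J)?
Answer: -1767707673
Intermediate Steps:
w(Y) = 2*Y
c(J, I) = -6 + J*(8 + J)
(37780 + c(83, -9))*(w(-176) - 38647) = (37780 + (-6 + 83² + 8*83))*(2*(-176) - 38647) = (37780 + (-6 + 6889 + 664))*(-352 - 38647) = (37780 + 7547)*(-38999) = 45327*(-38999) = -1767707673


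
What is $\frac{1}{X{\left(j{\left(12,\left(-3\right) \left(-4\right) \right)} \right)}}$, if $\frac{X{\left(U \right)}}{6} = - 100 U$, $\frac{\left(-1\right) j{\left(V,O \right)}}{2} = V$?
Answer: $\frac{1}{14400} \approx 6.9444 \cdot 10^{-5}$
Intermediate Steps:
$j{\left(V,O \right)} = - 2 V$
$X{\left(U \right)} = - 600 U$ ($X{\left(U \right)} = 6 \left(- 100 U\right) = - 600 U$)
$\frac{1}{X{\left(j{\left(12,\left(-3\right) \left(-4\right) \right)} \right)}} = \frac{1}{\left(-600\right) \left(\left(-2\right) 12\right)} = \frac{1}{\left(-600\right) \left(-24\right)} = \frac{1}{14400}$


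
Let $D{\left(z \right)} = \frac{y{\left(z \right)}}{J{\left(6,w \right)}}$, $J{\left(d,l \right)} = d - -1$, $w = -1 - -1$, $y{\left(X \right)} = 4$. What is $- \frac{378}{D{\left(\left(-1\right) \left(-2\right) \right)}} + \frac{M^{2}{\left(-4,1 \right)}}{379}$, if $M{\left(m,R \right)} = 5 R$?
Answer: $- \frac{501367}{758} \approx -661.43$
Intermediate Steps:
$w = 0$ ($w = -1 + 1 = 0$)
$J{\left(d,l \right)} = 1 + d$ ($J{\left(d,l \right)} = d + 1 = 1 + d$)
$D{\left(z \right)} = \frac{4}{7}$ ($D{\left(z \right)} = \frac{4}{1 + 6} = \frac{4}{7}$)
$- \frac{378}{D{\left(\left(-1\right) \left(-2\right) \right)}} + \frac{M^{2}{\left(-4,1 \right)}}{379} = - \frac{378}{\frac{4}{7}} + \frac{\left(5 \cdot 1\right)^{2}}{379} = \left(-378\right) \frac{7}{4} + 5^{2} \cdot \frac{1}{379} = - \frac{1323}{2} + 25 \cdot \frac{1}{379} = - \frac{1323}{2} + \frac{25}{379} = - \frac{501367}{758}$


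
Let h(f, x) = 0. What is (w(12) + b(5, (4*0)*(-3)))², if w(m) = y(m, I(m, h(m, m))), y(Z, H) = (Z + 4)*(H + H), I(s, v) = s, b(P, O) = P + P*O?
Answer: 151321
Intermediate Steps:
b(P, O) = P + O*P
y(Z, H) = 2*H*(4 + Z) (y(Z, H) = (4 + Z)*(2*H) = 2*H*(4 + Z))
w(m) = 2*m*(4 + m)
(w(12) + b(5, (4*0)*(-3)))² = (2*12*(4 + 12) + 5*(1 + (4*0)*(-3)))² = (2*12*16 + 5*(1 + 0*(-3)))² = (384 + 5*(1 + 0))² = (384 + 5*1)² = (384 + 5)² = 389² = 151321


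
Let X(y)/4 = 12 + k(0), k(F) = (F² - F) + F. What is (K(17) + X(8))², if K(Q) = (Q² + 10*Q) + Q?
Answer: 274576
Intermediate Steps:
k(F) = F²
K(Q) = Q² + 11*Q
X(y) = 48 (X(y) = 4*(12 + 0²) = 4*(12 + 0) = 4*12 = 48)
(K(17) + X(8))² = (17*(11 + 17) + 48)² = (17*28 + 48)² = (476 + 48)² = 524² = 274576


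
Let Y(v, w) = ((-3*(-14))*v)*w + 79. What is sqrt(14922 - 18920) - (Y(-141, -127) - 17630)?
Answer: -734543 + I*sqrt(3998) ≈ -7.3454e+5 + 63.23*I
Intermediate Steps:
Y(v, w) = 79 + 42*v*w (Y(v, w) = (42*v)*w + 79 = 42*v*w + 79 = 79 + 42*v*w)
sqrt(14922 - 18920) - (Y(-141, -127) - 17630) = sqrt(14922 - 18920) - ((79 + 42*(-141)*(-127)) - 17630) = sqrt(-3998) - ((79 + 752094) - 17630) = I*sqrt(3998) - (752173 - 17630) = I*sqrt(3998) - 1*734543 = I*sqrt(3998) - 734543 = -734543 + I*sqrt(3998)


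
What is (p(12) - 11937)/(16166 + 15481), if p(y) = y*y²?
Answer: -3403/10549 ≈ -0.32259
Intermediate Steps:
p(y) = y³
(p(12) - 11937)/(16166 + 15481) = (12³ - 11937)/(16166 + 15481) = (1728 - 11937)/31647 = -10209*1/31647 = -3403/10549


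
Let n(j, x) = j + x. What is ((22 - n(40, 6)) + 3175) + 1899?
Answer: 5050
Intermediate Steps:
((22 - n(40, 6)) + 3175) + 1899 = ((22 - (40 + 6)) + 3175) + 1899 = ((22 - 1*46) + 3175) + 1899 = ((22 - 46) + 3175) + 1899 = (-24 + 3175) + 1899 = 3151 + 1899 = 5050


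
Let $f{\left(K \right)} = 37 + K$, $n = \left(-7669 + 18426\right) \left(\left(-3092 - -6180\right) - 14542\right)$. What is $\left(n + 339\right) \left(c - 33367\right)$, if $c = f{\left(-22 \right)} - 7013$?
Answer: $4973385333735$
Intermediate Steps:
$n = -123210678$ ($n = 10757 \left(\left(-3092 + 6180\right) - 14542\right) = 10757 \left(3088 - 14542\right) = 10757 \left(-11454\right) = -123210678$)
$c = -6998$ ($c = \left(37 - 22\right) - 7013 = 15 - 7013 = -6998$)
$\left(n + 339\right) \left(c - 33367\right) = \left(-123210678 + 339\right) \left(-6998 - 33367\right) = \left(-123210339\right) \left(-40365\right) = 4973385333735$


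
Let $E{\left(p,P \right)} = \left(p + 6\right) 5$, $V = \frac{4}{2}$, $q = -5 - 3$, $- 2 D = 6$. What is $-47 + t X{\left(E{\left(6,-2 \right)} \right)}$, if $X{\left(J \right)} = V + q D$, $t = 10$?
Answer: $213$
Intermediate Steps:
$D = -3$ ($D = \left(- \frac{1}{2}\right) 6 = -3$)
$q = -8$
$V = 2$ ($V = 4 \cdot \frac{1}{2} = 2$)
$E{\left(p,P \right)} = 30 + 5 p$ ($E{\left(p,P \right)} = \left(6 + p\right) 5 = 30 + 5 p$)
$X{\left(J \right)} = 26$ ($X{\left(J \right)} = 2 - -24 = 2 + 24 = 26$)
$-47 + t X{\left(E{\left(6,-2 \right)} \right)} = -47 + 10 \cdot 26 = -47 + 260 = 213$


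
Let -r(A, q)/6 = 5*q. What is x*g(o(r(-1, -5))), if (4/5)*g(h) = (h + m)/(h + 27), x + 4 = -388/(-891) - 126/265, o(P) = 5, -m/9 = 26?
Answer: 109222237/3022272 ≈ 36.139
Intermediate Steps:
m = -234 (m = -9*26 = -234)
r(A, q) = -30*q
x = -953906/236115 (x = -4 + (-388/(-891) - 126/265) = -4 + (-388*(-1/891) - 126*1/265) = -4 + (388/891 - 126/265) = -4 - 9446/236115 = -953906/236115 ≈ -4.0400)
g(h) = 5*(-234 + h)/(4*(27 + h)) (g(h) = 5*((h - 234)/(h + 27))/4 = 5*((-234 + h)/(27 + h))/4 = 5*(-234 + h)/(4*(27 + h)))
x*g(o(r(-1, -5))) = -476953*(-234 + 5)/(94446*(27 + 5)) = -476953*(-229)/(94446*32) = -953906/236115*(-1145/128) = 109222237/3022272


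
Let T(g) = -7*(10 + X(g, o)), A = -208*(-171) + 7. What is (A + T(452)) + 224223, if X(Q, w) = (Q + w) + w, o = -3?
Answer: 256606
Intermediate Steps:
A = 35575 (A = 35568 + 7 = 35575)
X(Q, w) = Q + 2*w
T(g) = -28 - 7*g (T(g) = -7*(10 + (g + 2*(-3))) = -7*(10 + (g - 6)) = -7*(10 + (-6 + g)) = -7*(4 + g) = -28 - 7*g)
(A + T(452)) + 224223 = (35575 + (-28 - 7*452)) + 224223 = (35575 + (-28 - 3164)) + 224223 = (35575 - 3192) + 224223 = 32383 + 224223 = 256606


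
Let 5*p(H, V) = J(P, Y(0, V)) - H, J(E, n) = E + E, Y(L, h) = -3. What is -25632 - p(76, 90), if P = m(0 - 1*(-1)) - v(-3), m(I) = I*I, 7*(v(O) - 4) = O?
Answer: -896552/35 ≈ -25616.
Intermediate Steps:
v(O) = 4 + O/7
m(I) = I²
P = -18/7 (P = (0 - 1*(-1))² - (4 + (⅐)*(-3)) = (0 + 1)² - (4 - 3/7) = 1² - 1*25/7 = 1 - 25/7 = -18/7 ≈ -2.5714)
J(E, n) = 2*E
p(H, V) = -36/35 - H/5 (p(H, V) = (2*(-18/7) - H)/5 = (-36/7 - H)/5 = -36/35 - H/5)
-25632 - p(76, 90) = -25632 - (-36/35 - ⅕*76) = -25632 - (-36/35 - 76/5) = -25632 - 1*(-568/35) = -25632 + 568/35 = -896552/35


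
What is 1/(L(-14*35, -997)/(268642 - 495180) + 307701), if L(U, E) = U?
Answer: 113269/34852984814 ≈ 3.2499e-6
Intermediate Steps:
1/(L(-14*35, -997)/(268642 - 495180) + 307701) = 1/((-14*35)/(268642 - 495180) + 307701) = 1/(-490/(-226538) + 307701) = 1/(-490*(-1/226538) + 307701) = 1/(245/113269 + 307701) = 1/(34852984814/113269) = 113269/34852984814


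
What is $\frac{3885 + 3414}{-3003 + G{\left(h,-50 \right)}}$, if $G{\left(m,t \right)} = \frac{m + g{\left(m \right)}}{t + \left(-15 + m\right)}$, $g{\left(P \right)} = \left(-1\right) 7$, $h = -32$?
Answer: $- \frac{236001}{97084} \approx -2.4309$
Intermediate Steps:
$g{\left(P \right)} = -7$
$G{\left(m,t \right)} = \frac{-7 + m}{-15 + m + t}$ ($G{\left(m,t \right)} = \frac{m - 7}{t + \left(-15 + m\right)} = \frac{-7 + m}{-15 + m + t}$)
$\frac{3885 + 3414}{-3003 + G{\left(h,-50 \right)}} = \frac{3885 + 3414}{-3003 + \frac{-7 - 32}{-15 - 32 - 50}} = \frac{7299}{-3003 + \frac{1}{-97} \left(-39\right)} = \frac{7299}{-3003 - - \frac{39}{97}} = \frac{7299}{-3003 + \frac{39}{97}} = \frac{7299}{- \frac{291252}{97}} = 7299 \left(- \frac{97}{291252}\right) = - \frac{236001}{97084}$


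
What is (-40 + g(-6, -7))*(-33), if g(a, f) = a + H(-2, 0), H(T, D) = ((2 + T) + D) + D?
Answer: 1518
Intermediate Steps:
H(T, D) = 2 + T + 2*D (H(T, D) = (2 + D + T) + D = 2 + T + 2*D)
g(a, f) = a (g(a, f) = a + (2 - 2 + 2*0) = a + (2 - 2 + 0) = a + 0 = a)
(-40 + g(-6, -7))*(-33) = (-40 - 6)*(-33) = -46*(-33) = 1518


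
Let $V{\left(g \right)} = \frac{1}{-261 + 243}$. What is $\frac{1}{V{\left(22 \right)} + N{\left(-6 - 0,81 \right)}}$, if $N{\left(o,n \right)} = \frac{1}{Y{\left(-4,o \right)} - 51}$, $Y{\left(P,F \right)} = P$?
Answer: $- \frac{990}{73} \approx -13.562$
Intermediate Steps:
$N{\left(o,n \right)} = - \frac{1}{55}$ ($N{\left(o,n \right)} = \frac{1}{-4 - 51} = \frac{1}{-55} = - \frac{1}{55}$)
$V{\left(g \right)} = - \frac{1}{18}$ ($V{\left(g \right)} = \frac{1}{-18} = - \frac{1}{18}$)
$\frac{1}{V{\left(22 \right)} + N{\left(-6 - 0,81 \right)}} = \frac{1}{- \frac{1}{18} - \frac{1}{55}} = \frac{1}{- \frac{73}{990}} = - \frac{990}{73}$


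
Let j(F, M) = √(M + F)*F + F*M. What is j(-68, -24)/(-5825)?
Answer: -1632/5825 + 136*I*√23/5825 ≈ -0.28017 + 0.11197*I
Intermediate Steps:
j(F, M) = F*M + F*√(F + M) (j(F, M) = √(F + M)*F + F*M = F*√(F + M) + F*M = F*M + F*√(F + M))
j(-68, -24)/(-5825) = -68*(-24 + √(-68 - 24))/(-5825) = -68*(-24 + √(-92))*(-1/5825) = -68*(-24 + 2*I*√23)*(-1/5825) = (1632 - 136*I*√23)*(-1/5825) = -1632/5825 + 136*I*√23/5825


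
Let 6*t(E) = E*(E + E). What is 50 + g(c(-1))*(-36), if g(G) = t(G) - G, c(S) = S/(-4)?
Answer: 233/4 ≈ 58.250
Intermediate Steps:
c(S) = -S/4 (c(S) = S*(-¼) = -S/4)
t(E) = E²/3 (t(E) = (E*(E + E))/6 = (E*(2*E))/6 = (2*E²)/6 = E²/3)
g(G) = -G + G²/3 (g(G) = G²/3 - G = -G + G²/3)
50 + g(c(-1))*(-36) = 50 + ((-¼*(-1))*(-3 - ¼*(-1))/3)*(-36) = 50 + ((⅓)*(¼)*(-3 + ¼))*(-36) = 50 + ((⅓)*(¼)*(-11/4))*(-36) = 50 - 11/48*(-36) = 50 + 33/4 = 233/4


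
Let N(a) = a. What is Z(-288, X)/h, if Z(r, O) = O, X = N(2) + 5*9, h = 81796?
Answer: 47/81796 ≈ 0.00057460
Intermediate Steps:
X = 47 (X = 2 + 5*9 = 2 + 45 = 47)
Z(-288, X)/h = 47/81796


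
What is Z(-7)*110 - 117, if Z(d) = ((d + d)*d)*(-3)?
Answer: -32457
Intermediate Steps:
Z(d) = -6*d² (Z(d) = ((2*d)*d)*(-3) = (2*d²)*(-3) = -6*d²)
Z(-7)*110 - 117 = -6*(-7)²*110 - 117 = -6*49*110 - 117 = -294*110 - 117 = -32340 - 117 = -32457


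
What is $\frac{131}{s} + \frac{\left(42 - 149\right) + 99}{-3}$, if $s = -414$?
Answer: $\frac{973}{414} \approx 2.3502$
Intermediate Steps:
$\frac{131}{s} + \frac{\left(42 - 149\right) + 99}{-3} = \frac{131}{-414} + \frac{\left(42 - 149\right) + 99}{-3} = 131 \left(- \frac{1}{414}\right) + \left(-107 + 99\right) \left(- \frac{1}{3}\right) = - \frac{131}{414} - - \frac{8}{3} = - \frac{131}{414} + \frac{8}{3} = \frac{973}{414}$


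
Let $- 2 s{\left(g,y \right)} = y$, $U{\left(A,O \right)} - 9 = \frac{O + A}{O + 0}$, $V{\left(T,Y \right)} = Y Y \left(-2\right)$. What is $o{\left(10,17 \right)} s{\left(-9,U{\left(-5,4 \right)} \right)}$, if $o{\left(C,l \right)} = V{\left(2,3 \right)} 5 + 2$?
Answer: $385$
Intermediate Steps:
$V{\left(T,Y \right)} = - 2 Y^{2}$ ($V{\left(T,Y \right)} = Y^{2} \left(-2\right) = - 2 Y^{2}$)
$U{\left(A,O \right)} = 9 + \frac{A + O}{O}$ ($U{\left(A,O \right)} = 9 + \frac{O + A}{O + 0} = 9 + \frac{A + O}{O}$)
$s{\left(g,y \right)} = - \frac{y}{2}$
$o{\left(C,l \right)} = -88$ ($o{\left(C,l \right)} = - 2 \cdot 3^{2} \cdot 5 + 2 = \left(-2\right) 9 \cdot 5 + 2 = \left(-18\right) 5 + 2 = -90 + 2 = -88$)
$o{\left(10,17 \right)} s{\left(-9,U{\left(-5,4 \right)} \right)} = - 88 \left(- \frac{10 - \frac{5}{4}}{2}\right) = - 88 \left(\left(- \frac{1}{2}\right) \frac{35}{4}\right) = \left(-88\right) \left(- \frac{35}{8}\right) = 385$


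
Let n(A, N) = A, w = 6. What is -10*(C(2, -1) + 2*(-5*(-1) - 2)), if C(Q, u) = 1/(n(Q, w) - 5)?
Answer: -170/3 ≈ -56.667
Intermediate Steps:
C(Q, u) = 1/(-5 + Q) (C(Q, u) = 1/(Q - 5) = 1/(-5 + Q))
-10*(C(2, -1) + 2*(-5*(-1) - 2)) = -10*(1/(-5 + 2) + 2*(-5*(-1) - 2)) = -10*(1/(-3) + 2*(5 - 2)) = -10*(-1/3 + 2*3) = -10*(-1/3 + 6) = -10*17/3 = -170/3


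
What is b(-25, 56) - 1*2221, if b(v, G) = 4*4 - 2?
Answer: -2207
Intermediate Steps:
b(v, G) = 14 (b(v, G) = 16 - 2 = 14)
b(-25, 56) - 1*2221 = 14 - 1*2221 = 14 - 2221 = -2207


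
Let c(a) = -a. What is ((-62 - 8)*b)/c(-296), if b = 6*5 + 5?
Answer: -1225/148 ≈ -8.2770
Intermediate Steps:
b = 35 (b = 30 + 5 = 35)
((-62 - 8)*b)/c(-296) = ((-62 - 8)*35)/((-1*(-296))) = -70*35/296 = -2450*1/296 = -1225/148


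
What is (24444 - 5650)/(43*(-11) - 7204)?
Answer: -18794/7677 ≈ -2.4481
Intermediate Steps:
(24444 - 5650)/(43*(-11) - 7204) = 18794/(-473 - 7204) = 18794/(-7677) = 18794*(-1/7677) = -18794/7677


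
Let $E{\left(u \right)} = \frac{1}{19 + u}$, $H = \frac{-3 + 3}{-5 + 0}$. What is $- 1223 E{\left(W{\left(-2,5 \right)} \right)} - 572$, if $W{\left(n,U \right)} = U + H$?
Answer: $- \frac{14951}{24} \approx -622.96$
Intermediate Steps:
$H = 0$ ($H = \frac{0}{-5} = 0 \left(- \frac{1}{5}\right) = 0$)
$W{\left(n,U \right)} = U$ ($W{\left(n,U \right)} = U + 0 = U$)
$- 1223 E{\left(W{\left(-2,5 \right)} \right)} - 572 = - \frac{1223}{19 + 5} - 572 = - \frac{1223}{24} - 572 = - \frac{14951}{24}$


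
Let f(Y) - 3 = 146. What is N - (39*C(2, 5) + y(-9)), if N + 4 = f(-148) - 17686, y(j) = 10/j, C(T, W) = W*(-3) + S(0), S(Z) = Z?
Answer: -152594/9 ≈ -16955.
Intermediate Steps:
f(Y) = 149 (f(Y) = 3 + 146 = 149)
C(T, W) = -3*W (C(T, W) = W*(-3) + 0 = -3*W + 0 = -3*W)
N = -17541 (N = -4 + (149 - 17686) = -4 - 17537 = -17541)
N - (39*C(2, 5) + y(-9)) = -17541 - (39*(-3*5) + 10/(-9)) = -17541 - (39*(-15) + 10*(-1/9)) = -17541 - (-585 - 10/9) = -17541 - 1*(-5275/9) = -17541 + 5275/9 = -152594/9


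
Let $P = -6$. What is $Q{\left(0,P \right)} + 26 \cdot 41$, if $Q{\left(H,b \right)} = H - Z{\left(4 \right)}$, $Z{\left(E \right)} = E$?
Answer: $1062$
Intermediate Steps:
$Q{\left(H,b \right)} = -4 + H$ ($Q{\left(H,b \right)} = H - 4 = -4 + H$)
$Q{\left(0,P \right)} + 26 \cdot 41 = \left(-4 + 0\right) + 26 \cdot 41 = -4 + 1066 = 1062$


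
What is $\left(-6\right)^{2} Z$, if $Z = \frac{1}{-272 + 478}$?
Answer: $\frac{18}{103} \approx 0.17476$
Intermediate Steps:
$Z = \frac{1}{206} \approx 0.0048544$
$\left(-6\right)^{2} Z = \left(-6\right)^{2} \cdot \frac{1}{206} = 36 \cdot \frac{1}{206} = \frac{18}{103}$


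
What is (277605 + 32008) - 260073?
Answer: 49540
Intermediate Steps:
(277605 + 32008) - 260073 = 309613 - 260073 = 49540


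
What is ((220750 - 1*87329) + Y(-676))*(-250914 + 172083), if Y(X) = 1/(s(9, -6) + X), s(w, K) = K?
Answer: -7173078721551/682 ≈ -1.0518e+10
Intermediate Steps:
Y(X) = 1/(-6 + X)
((220750 - 1*87329) + Y(-676))*(-250914 + 172083) = ((220750 - 1*87329) + 1/(-6 - 676))*(-250914 + 172083) = ((220750 - 87329) + 1/(-682))*(-78831) = (133421 - 1/682)*(-78831) = (90993121/682)*(-78831) = -7173078721551/682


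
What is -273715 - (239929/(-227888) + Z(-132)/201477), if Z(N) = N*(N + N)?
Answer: -4189120758258577/15304730192 ≈ -2.7371e+5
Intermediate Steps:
Z(N) = 2*N² (Z(N) = N*(2*N) = 2*N²)
-273715 - (239929/(-227888) + Z(-132)/201477) = -273715 - (239929/(-227888) + (2*(-132)²)/201477) = -273715 - (239929*(-1/227888) + (2*17424)*(1/201477)) = -273715 - (-239929/227888 + 34848*(1/201477)) = -273715 - (-239929/227888 + 11616/67159) = -273715 - 1*(-13466244703/15304730192) = -273715 + 13466244703/15304730192 = -4189120758258577/15304730192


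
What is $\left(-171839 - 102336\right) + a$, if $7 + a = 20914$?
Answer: $-253268$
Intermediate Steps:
$a = 20907$ ($a = -7 + 20914 = 20907$)
$\left(-171839 - 102336\right) + a = \left(-171839 - 102336\right) + 20907 = -274175 + 20907 = -253268$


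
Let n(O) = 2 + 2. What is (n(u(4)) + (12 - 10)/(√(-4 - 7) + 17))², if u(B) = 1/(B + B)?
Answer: 2*(-1181*I + 140*√11)/(-139*I + 17*√11) ≈ 16.919 - 0.1819*I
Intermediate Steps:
u(B) = 1/(2*B)
n(O) = 4
(n(u(4)) + (12 - 10)/(√(-4 - 7) + 17))² = (4 + (12 - 10)/(√(-4 - 7) + 17))² = (4 + 2/(√(-11) + 17))² = (4 + 2/(I*√11 + 17))² = (4 + 2/(17 + I*√11))²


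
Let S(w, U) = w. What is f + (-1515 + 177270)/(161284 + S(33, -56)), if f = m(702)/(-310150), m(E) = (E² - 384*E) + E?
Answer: 9192703452/25016233775 ≈ 0.36747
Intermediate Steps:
m(E) = E² - 383*E
f = -111969/155075 (f = (702*(-383 + 702))/(-310150) = (702*319)*(-1/310150) = 223938*(-1/310150) = -111969/155075 ≈ -0.72203)
f + (-1515 + 177270)/(161284 + S(33, -56)) = -111969/155075 + (-1515 + 177270)/(161284 + 33) = -111969/155075 + 175755/161317 = 9192703452/25016233775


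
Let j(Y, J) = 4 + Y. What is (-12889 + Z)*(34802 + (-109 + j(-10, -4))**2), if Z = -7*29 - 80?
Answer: -632611644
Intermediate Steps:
Z = -283 (Z = -203 - 80 = -283)
(-12889 + Z)*(34802 + (-109 + j(-10, -4))**2) = (-12889 - 283)*(34802 + (-109 + (4 - 10))**2) = -13172*(34802 + (-109 - 6)**2) = -13172*(34802 + (-115)**2) = -13172*(34802 + 13225) = -13172*48027 = -632611644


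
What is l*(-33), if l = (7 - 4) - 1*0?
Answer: -99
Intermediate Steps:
l = 3 (l = 3 + 0 = 3)
l*(-33) = 3*(-33) = -99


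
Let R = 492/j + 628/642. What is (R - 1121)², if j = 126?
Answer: 6289637647225/5049009 ≈ 1.2457e+6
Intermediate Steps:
R = 10972/2247 (R = 492/126 + 628/642 = 492*(1/126) + 628*(1/642) = 82/21 + 314/321 = 10972/2247 ≈ 4.8830)
(R - 1121)² = (10972/2247 - 1121)² = (-2507915/2247)² = 6289637647225/5049009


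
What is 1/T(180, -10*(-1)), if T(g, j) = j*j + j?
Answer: 1/110 ≈ 0.0090909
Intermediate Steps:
T(g, j) = j + j² (T(g, j) = j² + j = j + j²)
1/T(180, -10*(-1)) = 1/((-10*(-1))*(1 - 10*(-1))) = 1/(10*(1 + 10)) = 1/(10*11) = 1/110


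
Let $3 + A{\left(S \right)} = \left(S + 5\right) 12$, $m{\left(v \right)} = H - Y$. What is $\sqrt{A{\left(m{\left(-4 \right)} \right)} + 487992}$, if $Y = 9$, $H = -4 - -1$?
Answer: $\sqrt{487905} \approx 698.5$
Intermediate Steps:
$H = -3$ ($H = -4 + 1 = -3$)
$m{\left(v \right)} = -12$ ($m{\left(v \right)} = -3 - 9 = -12$)
$A{\left(S \right)} = 57 + 12 S$ ($A{\left(S \right)} = -3 + \left(S + 5\right) 12 = -3 + \left(5 + S\right) 12 = -3 + \left(60 + 12 S\right) = 57 + 12 S$)
$\sqrt{A{\left(m{\left(-4 \right)} \right)} + 487992} = \sqrt{\left(57 + 12 \left(-12\right)\right) + 487992} = \sqrt{\left(57 - 144\right) + 487992} = \sqrt{-87 + 487992} = \sqrt{487905}$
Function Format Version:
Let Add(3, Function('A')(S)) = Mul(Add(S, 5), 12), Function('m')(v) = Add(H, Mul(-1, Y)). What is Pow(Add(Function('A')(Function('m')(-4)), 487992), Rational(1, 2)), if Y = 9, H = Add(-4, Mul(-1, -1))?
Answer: Pow(487905, Rational(1, 2)) ≈ 698.50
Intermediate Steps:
H = -3 (H = Add(-4, 1) = -3)
Function('m')(v) = -12 (Function('m')(v) = Add(-3, Mul(-1, 9)) = Add(-3, -9) = -12)
Function('A')(S) = Add(57, Mul(12, S)) (Function('A')(S) = Add(-3, Mul(Add(S, 5), 12)) = Add(-3, Mul(Add(5, S), 12)) = Add(-3, Add(60, Mul(12, S))) = Add(57, Mul(12, S)))
Pow(Add(Function('A')(Function('m')(-4)), 487992), Rational(1, 2)) = Pow(Add(Add(57, Mul(12, -12)), 487992), Rational(1, 2)) = Pow(Add(Add(57, -144), 487992), Rational(1, 2)) = Pow(Add(-87, 487992), Rational(1, 2)) = Pow(487905, Rational(1, 2))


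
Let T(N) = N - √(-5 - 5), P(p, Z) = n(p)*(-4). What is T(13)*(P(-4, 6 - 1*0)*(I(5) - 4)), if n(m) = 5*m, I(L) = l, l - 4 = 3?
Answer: 3120 - 240*I*√10 ≈ 3120.0 - 758.95*I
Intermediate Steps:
l = 7 (l = 4 + 3 = 7)
I(L) = 7
P(p, Z) = -20*p (P(p, Z) = (5*p)*(-4) = -20*p)
T(N) = N - I*√10 (T(N) = N - √(-10) = N - I*√10)
T(13)*(P(-4, 6 - 1*0)*(I(5) - 4)) = (13 - I*√10)*((-20*(-4))*(7 - 4)) = (13 - I*√10)*(80*3) = (13 - I*√10)*240 = 3120 - 240*I*√10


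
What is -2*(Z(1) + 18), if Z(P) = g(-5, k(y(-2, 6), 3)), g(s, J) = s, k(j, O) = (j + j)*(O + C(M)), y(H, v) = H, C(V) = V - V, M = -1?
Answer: -26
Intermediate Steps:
C(V) = 0
k(j, O) = 2*O*j (k(j, O) = (j + j)*(O + 0) = (2*j)*O = 2*O*j)
Z(P) = -5
-2*(Z(1) + 18) = -2*(-5 + 18) = -2*13 = -26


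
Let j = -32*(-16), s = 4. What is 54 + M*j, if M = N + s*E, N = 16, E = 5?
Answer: 18486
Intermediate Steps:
M = 36 (M = 16 + 4*5 = 16 + 20 = 36)
j = 512
54 + M*j = 54 + 36*512 = 54 + 18432 = 18486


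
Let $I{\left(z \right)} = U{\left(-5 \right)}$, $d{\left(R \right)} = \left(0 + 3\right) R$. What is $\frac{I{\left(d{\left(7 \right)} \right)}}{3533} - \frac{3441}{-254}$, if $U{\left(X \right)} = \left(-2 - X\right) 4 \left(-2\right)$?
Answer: $\frac{12150957}{897382} \approx 13.54$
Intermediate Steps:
$U{\left(X \right)} = 16 + 8 X$ ($U{\left(X \right)} = \left(-8 - 4 X\right) \left(-2\right) = 16 + 8 X$)
$d{\left(R \right)} = 3 R$
$I{\left(z \right)} = -24$ ($I{\left(z \right)} = 16 + 8 \left(-5\right) = 16 - 40 = -24$)
$\frac{I{\left(d{\left(7 \right)} \right)}}{3533} - \frac{3441}{-254} = - \frac{24}{3533} - \frac{3441}{-254} = \left(-24\right) \frac{1}{3533} - - \frac{3441}{254} = - \frac{24}{3533} + \frac{3441}{254} = \frac{12150957}{897382}$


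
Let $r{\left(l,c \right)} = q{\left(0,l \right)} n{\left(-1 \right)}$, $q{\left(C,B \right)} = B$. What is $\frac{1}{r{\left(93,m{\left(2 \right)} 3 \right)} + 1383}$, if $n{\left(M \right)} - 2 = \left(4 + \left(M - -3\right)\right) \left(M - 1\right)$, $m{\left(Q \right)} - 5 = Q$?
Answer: $\frac{1}{453} \approx 0.0022075$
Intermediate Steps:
$m{\left(Q \right)} = 5 + Q$
$n{\left(M \right)} = 2 + \left(-1 + M\right) \left(7 + M\right)$ ($n{\left(M \right)} = 2 + \left(4 + \left(M - -3\right)\right) \left(M - 1\right) = 2 + \left(4 + \left(M + 3\right)\right) \left(-1 + M\right) = 2 + \left(4 + \left(3 + M\right)\right) \left(-1 + M\right) = 2 + \left(7 + M\right) \left(-1 + M\right) = 2 + \left(-1 + M\right) \left(7 + M\right)$)
$r{\left(l,c \right)} = - 10 l$ ($r{\left(l,c \right)} = l \left(-5 + \left(-1\right)^{2} + 6 \left(-1\right)\right) = l \left(-5 + 1 - 6\right) = l \left(-10\right) = - 10 l$)
$\frac{1}{r{\left(93,m{\left(2 \right)} 3 \right)} + 1383} = \frac{1}{\left(-10\right) 93 + 1383} = \frac{1}{-930 + 1383} = \frac{1}{453}$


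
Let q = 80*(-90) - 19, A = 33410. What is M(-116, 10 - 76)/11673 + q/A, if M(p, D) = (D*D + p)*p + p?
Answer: -16520517347/389994930 ≈ -42.361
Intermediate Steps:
q = -7219 (q = -7200 - 19 = -7219)
M(p, D) = p + p*(p + D**2) (M(p, D) = (D**2 + p)*p + p = (p + D**2)*p + p = p*(p + D**2) + p = p + p*(p + D**2))
M(-116, 10 - 76)/11673 + q/A = -116*(1 - 116 + (10 - 76)**2)/11673 - 7219/33410 = -116*(1 - 116 + (-66)**2)*(1/11673) - 7219*1/33410 = -116*(1 - 116 + 4356)*(1/11673) - 7219/33410 = -116*4241*(1/11673) - 7219/33410 = -491956*1/11673 - 7219/33410 = -491956/11673 - 7219/33410 = -16520517347/389994930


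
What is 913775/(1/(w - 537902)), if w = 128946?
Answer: -373693768900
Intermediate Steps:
913775/(1/(w - 537902)) = 913775/(1/(128946 - 537902)) = 913775/(1/(-408956)) = 913775/(-1/408956) = 913775*(-408956) = -373693768900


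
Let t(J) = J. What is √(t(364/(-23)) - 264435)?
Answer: I*√139894487/23 ≈ 514.25*I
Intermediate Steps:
√(t(364/(-23)) - 264435) = √(364/(-23) - 264435) = √(364*(-1/23) - 264435) = √(-364/23 - 264435) = √(-6082369/23) = I*√139894487/23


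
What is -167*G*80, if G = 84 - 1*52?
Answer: -427520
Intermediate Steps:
G = 32 (G = 84 - 52 = 32)
-167*G*80 = -167*32*80 = -5344*80 = -427520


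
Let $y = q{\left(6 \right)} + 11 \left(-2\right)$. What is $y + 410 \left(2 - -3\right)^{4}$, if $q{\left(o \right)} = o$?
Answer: $256234$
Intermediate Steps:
$y = -16$ ($y = 6 + 11 \left(-2\right) = 6 - 22 = -16$)
$y + 410 \left(2 - -3\right)^{4} = -16 + 410 \left(2 - -3\right)^{4} = -16 + 410 \left(2 + 3\right)^{4} = -16 + 410 \cdot 5^{4} = -16 + 410 \cdot 625 = -16 + 256250 = 256234$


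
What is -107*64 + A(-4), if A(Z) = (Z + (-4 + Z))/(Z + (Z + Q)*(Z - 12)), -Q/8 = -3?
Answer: -184895/27 ≈ -6848.0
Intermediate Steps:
Q = 24 (Q = -8*(-3) = 24)
A(Z) = (-4 + 2*Z)/(Z + (-12 + Z)*(24 + Z)) (A(Z) = (Z + (-4 + Z))/(Z + (Z + 24)*(Z - 12)) = (-4 + 2*Z)/(Z + (24 + Z)*(-12 + Z)) = (-4 + 2*Z)/(Z + (-12 + Z)*(24 + Z)))
-107*64 + A(-4) = -107*64 + 2*(-2 - 4)/(-288 + (-4)**2 + 13*(-4)) = -6848 + 2*(-6)/(-288 + 16 - 52) = -6848 + 2*(-6)/(-324) = -6848 + 2*(-1/324)*(-6) = -6848 + 1/27 = -184895/27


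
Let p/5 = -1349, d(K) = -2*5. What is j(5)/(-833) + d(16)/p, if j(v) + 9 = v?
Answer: 7062/1123717 ≈ 0.0062845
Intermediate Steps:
j(v) = -9 + v
d(K) = -10
p = -6745 (p = 5*(-1349) = -6745)
j(5)/(-833) + d(16)/p = (-9 + 5)/(-833) - 10/(-6745) = -4*(-1/833) - 10*(-1/6745) = 4/833 + 2/1349 = 7062/1123717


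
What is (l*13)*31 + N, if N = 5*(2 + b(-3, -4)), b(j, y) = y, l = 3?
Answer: 1199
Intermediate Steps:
N = -10 (N = 5*(2 - 4) = 5*(-2) = -10)
(l*13)*31 + N = (3*13)*31 - 10 = 39*31 - 10 = 1209 - 10 = 1199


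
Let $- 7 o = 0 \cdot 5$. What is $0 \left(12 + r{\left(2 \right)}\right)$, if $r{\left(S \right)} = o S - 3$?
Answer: $0$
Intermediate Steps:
$o = 0$ ($o = - \frac{0 \cdot 5}{7} = \left(- \frac{1}{7}\right) 0 = 0$)
$r{\left(S \right)} = -3$ ($r{\left(S \right)} = 0 S - 3 = 0 - 3 = -3$)
$0 \left(12 + r{\left(2 \right)}\right) = 0 \left(12 - 3\right) = 0 \cdot 9 = 0$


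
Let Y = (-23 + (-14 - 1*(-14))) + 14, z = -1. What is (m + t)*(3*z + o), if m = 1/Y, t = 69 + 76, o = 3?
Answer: 0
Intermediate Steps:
Y = -9 (Y = (-23 + (-14 + 14)) + 14 = (-23 + 0) + 14 = -23 + 14 = -9)
t = 145
m = -⅑ (m = 1/(-9) = -⅑ ≈ -0.11111)
(m + t)*(3*z + o) = (-⅑ + 145)*(3*(-1) + 3) = 1304*(-3 + 3)/9 = (1304/9)*0 = 0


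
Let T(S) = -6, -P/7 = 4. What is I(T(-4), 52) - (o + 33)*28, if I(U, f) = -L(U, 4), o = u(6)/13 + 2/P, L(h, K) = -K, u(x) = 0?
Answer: -918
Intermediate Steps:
P = -28 (P = -7*4 = -28)
o = -1/14 (o = 0/13 + 2/(-28) = 0*(1/13) + 2*(-1/28) = 0 - 1/14 = -1/14 ≈ -0.071429)
I(U, f) = 4 (I(U, f) = -(-1)*4 = -1*(-4) = 4)
I(T(-4), 52) - (o + 33)*28 = 4 - (-1/14 + 33)*28 = 4 - 461*28/14 = 4 - 1*922 = 4 - 922 = -918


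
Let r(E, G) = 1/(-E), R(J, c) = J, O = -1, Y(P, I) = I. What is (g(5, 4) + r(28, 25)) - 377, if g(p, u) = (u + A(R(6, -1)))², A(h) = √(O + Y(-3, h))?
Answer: -9969/28 + 8*√5 ≈ -338.15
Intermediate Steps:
r(E, G) = -1/E
A(h) = √(-1 + h)
g(p, u) = (u + √5)² (g(p, u) = (u + √(-1 + 6))² = (u + √5)²)
(g(5, 4) + r(28, 25)) - 377 = ((4 + √5)² - 1/28) - 377 = (-1/28 + (4 + √5)²) - 377 = -10557/28 + (4 + √5)²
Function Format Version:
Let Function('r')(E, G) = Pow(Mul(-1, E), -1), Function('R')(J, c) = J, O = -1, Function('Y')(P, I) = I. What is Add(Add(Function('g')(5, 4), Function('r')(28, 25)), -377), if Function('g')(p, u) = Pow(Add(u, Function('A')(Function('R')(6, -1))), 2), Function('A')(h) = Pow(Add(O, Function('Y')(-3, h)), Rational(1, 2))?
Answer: Add(Rational(-9969, 28), Mul(8, Pow(5, Rational(1, 2)))) ≈ -338.15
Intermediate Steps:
Function('r')(E, G) = Mul(-1, Pow(E, -1))
Function('A')(h) = Pow(Add(-1, h), Rational(1, 2))
Function('g')(p, u) = Pow(Add(u, Pow(5, Rational(1, 2))), 2) (Function('g')(p, u) = Pow(Add(u, Pow(Add(-1, 6), Rational(1, 2))), 2) = Pow(Add(u, Pow(5, Rational(1, 2))), 2))
Add(Add(Function('g')(5, 4), Function('r')(28, 25)), -377) = Add(Add(Pow(Add(4, Pow(5, Rational(1, 2))), 2), Mul(-1, Pow(28, -1))), -377) = Add(Add(Pow(Add(4, Pow(5, Rational(1, 2))), 2), Mul(-1, Rational(1, 28))), -377) = Add(Add(Pow(Add(4, Pow(5, Rational(1, 2))), 2), Rational(-1, 28)), -377) = Add(Add(Rational(-1, 28), Pow(Add(4, Pow(5, Rational(1, 2))), 2)), -377) = Add(Rational(-10557, 28), Pow(Add(4, Pow(5, Rational(1, 2))), 2))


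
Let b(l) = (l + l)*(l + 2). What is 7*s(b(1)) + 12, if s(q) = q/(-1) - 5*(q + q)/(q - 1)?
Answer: -114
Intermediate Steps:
b(l) = 2*l*(2 + l) (b(l) = (2*l)*(2 + l) = 2*l*(2 + l))
s(q) = -q - 10*q/(-1 + q) (s(q) = q*(-1) - 5*2*q/(-1 + q) = -q - 5*2*q/(-1 + q) = -q - 10*q/(-1 + q))
7*s(b(1)) + 12 = 7*(-2*1*(2 + 1)*(9 + 2*1*(2 + 1))/(-1 + 2*1*(2 + 1))) + 12 = 7*(-2*1*3*(9 + 2*1*3)/(-1 + 2*1*3)) + 12 = 7*(-1*6*(9 + 6)/(-1 + 6)) + 12 = 7*(-1*6*15/5) + 12 = 7*(-1*6*⅕*15) + 12 = 7*(-18) + 12 = -126 + 12 = -114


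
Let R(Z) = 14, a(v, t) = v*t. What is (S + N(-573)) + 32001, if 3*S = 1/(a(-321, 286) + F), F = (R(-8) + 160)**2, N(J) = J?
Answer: 5801294519/184590 ≈ 31428.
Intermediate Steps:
a(v, t) = t*v
F = 30276 (F = (14 + 160)**2 = 174**2 = 30276)
S = -1/184590 (S = 1/(3*(286*(-321) + 30276)) = 1/(3*(-91806 + 30276)) = (1/3)/(-61530) = (1/3)*(-1/61530) = -1/184590 ≈ -5.4174e-6)
(S + N(-573)) + 32001 = (-1/184590 - 573) + 32001 = -105770071/184590 + 32001 = 5801294519/184590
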